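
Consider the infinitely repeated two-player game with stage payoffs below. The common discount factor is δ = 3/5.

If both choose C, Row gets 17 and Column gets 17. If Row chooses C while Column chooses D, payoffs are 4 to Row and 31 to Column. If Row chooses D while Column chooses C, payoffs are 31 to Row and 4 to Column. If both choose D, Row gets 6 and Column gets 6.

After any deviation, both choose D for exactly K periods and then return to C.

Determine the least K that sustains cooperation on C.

Need Σ_{k=1}^{K} δ^k ≥ (31−17)/(17−6) = 1.2727 at δ = 3/5.
At K = 3 the sum is 1.1760 < 1.2727; at K = 4 it is 1.3056 ≥ 1.2727.
So the minimum punishment length is K = 4.

4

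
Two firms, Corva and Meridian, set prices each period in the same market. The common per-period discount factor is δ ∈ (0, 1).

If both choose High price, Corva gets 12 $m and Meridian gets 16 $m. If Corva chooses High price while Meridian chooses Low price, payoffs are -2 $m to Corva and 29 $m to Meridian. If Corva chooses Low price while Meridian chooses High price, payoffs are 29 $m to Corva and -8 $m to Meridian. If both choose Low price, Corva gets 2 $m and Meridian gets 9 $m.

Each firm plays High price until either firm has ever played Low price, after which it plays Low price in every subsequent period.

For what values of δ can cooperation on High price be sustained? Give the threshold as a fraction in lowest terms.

13/20

Corva: cooperation gives 12 each period; deviation gives 29 once then 2 forever.
  12/(1−δ) ≥ 29 + 2δ/(1−δ) ⇒ δ ≥ 17/27.
Meridian: cooperation gives 16 each period; deviation gives 29 once then 9 forever.
  δ ≥ 13/20.
Both must hold, so the binding constraint is Meridian's: δ ≥ 13/20.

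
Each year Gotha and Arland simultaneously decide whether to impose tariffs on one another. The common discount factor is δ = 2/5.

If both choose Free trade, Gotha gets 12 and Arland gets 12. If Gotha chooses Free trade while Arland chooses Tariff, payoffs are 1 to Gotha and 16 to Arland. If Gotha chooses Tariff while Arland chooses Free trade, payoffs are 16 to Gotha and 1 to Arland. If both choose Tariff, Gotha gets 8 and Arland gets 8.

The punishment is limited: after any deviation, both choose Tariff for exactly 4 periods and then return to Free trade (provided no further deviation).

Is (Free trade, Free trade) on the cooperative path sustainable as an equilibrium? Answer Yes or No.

No

IC: δ+…+δ^4 ≥ (16−12)/(12−8) = 1.
At δ = 2/5: partial sum = 0.6496 < 1.0000. Cooperation not sustainable.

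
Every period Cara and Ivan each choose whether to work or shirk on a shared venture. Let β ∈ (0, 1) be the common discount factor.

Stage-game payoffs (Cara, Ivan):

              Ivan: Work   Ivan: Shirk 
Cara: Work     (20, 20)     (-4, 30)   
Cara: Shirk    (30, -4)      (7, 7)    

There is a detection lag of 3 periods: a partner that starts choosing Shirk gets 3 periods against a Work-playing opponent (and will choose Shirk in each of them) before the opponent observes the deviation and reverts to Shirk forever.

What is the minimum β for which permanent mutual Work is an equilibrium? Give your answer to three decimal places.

0.758

Deviating for the 3 undetected periods gains 30−20 = 10 per period over cooperation, then loses 20−7 = 13 per period forever once punishment starts.
Gain: 10(1 + β + … + β^2); loss: 13·β^3/(1−β).
No profitable deviation ⇔ 10(1−β^3) ≤ 13·β^3, i.e. β^3 ≥ 10/(10+13) = 10/23.
Hence β ≥ (10/23)^(1/3) ≈ 0.758.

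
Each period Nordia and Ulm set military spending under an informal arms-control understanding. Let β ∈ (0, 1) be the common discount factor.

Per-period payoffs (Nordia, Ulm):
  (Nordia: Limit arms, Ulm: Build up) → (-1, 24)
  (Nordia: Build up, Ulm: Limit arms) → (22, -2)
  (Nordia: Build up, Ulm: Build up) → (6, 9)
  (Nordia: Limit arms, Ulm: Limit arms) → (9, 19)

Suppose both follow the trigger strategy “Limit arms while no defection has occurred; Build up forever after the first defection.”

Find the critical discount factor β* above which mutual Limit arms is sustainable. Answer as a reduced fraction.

13/16

Nordia's threshold: (22−9)/(22−6) = 13/16.
Ulm's threshold: (24−19)/(24−9) = 1/3.
13/16 > 1/3, so Nordia binds and β* = 13/16.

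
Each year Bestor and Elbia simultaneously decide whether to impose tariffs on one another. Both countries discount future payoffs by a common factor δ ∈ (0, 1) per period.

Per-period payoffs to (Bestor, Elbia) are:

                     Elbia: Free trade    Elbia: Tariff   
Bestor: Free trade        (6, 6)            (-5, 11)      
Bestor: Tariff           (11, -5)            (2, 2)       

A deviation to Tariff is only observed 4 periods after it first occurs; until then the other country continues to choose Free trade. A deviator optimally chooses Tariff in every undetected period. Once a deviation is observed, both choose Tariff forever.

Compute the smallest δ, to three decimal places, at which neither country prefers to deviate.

A deviator earns 11 for 4 periods, then 2 forever; cooperating earns 6 forever. Multiplying the IC by (1−δ):
6 ≥ 11(1−δ^4) + 2δ^4, so 9·δ^4 ≥ 5 and δ^4 ≥ 5/9.
δ ≥ (5/9)^(1/4) ≈ 0.863.

0.863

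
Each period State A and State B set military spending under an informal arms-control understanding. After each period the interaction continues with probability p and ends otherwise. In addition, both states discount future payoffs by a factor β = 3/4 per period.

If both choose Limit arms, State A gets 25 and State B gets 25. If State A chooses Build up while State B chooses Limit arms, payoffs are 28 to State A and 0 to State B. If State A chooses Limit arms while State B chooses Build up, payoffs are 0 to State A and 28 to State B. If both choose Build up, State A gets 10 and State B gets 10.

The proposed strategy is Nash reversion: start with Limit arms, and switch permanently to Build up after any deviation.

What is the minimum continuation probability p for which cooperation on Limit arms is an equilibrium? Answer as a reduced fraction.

2/9

With continuation probability p and discount β, the effective per-period discount factor is βp.
Grim-trigger IC: βp ≥ (28−25)/(28−10) = 1/6.
So p ≥ (1/6)/(3/4) = 2/9.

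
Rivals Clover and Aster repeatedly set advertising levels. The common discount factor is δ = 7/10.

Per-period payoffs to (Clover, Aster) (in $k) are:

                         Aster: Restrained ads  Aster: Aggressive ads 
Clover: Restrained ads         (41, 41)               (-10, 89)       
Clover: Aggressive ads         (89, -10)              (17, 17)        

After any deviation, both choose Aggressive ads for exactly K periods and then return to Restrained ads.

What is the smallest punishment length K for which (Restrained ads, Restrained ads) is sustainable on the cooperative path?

Need Σ_{k=1}^{K} δ^k ≥ (89−41)/(41−17) = 2.0000 at δ = 7/10.
At K = 5 the sum is 1.9412 < 2.0000; at K = 6 it is 2.0588 ≥ 2.0000.
So the minimum punishment length is K = 6.

6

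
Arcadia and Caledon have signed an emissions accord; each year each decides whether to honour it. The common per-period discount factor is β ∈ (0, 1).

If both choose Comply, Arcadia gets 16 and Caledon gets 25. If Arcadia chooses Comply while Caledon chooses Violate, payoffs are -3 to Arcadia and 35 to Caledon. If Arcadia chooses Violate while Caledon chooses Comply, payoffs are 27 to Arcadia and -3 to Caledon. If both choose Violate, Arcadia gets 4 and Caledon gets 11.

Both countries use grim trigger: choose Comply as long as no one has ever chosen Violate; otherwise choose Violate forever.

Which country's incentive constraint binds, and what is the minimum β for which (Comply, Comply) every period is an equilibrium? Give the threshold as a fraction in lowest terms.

Arcadia's threshold: (27−16)/(27−4) = 11/23.
Caledon's threshold: (35−25)/(35−11) = 5/12.
11/23 > 5/12, so Arcadia binds and β* = 11/23.

Arcadia; β ≥ 11/23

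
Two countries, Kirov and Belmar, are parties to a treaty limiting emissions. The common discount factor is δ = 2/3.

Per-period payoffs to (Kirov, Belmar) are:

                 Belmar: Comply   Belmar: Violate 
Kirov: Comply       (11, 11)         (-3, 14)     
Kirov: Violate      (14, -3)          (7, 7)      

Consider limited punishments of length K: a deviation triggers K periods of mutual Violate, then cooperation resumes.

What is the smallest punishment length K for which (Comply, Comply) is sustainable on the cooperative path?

IC: δ(1−δ^K)/(1−δ) ≥ (14−11)/(11−7) = 3/4.
With δ = 2/3: need 1 − δ^K ≥ 3/4·(1−2/3)/(2/3), i.e. δ^K ≤ 0.6250.
Since (2/3)^1 = 0.6667 and (2/3)^2 = 0.4444, the smallest such K is 2.

2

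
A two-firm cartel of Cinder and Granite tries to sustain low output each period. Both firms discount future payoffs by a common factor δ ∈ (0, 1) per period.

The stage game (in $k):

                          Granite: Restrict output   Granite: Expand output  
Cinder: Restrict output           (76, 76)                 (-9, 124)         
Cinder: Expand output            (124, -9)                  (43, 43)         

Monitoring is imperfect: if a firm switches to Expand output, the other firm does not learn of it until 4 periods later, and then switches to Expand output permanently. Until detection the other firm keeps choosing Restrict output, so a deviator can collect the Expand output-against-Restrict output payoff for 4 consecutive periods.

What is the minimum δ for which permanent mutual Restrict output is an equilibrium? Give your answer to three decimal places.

A deviator earns 124 for 4 periods, then 43 forever; cooperating earns 76 forever. Multiplying the IC by (1−δ):
76 ≥ 124(1−δ^4) + 43δ^4, so 81·δ^4 ≥ 48 and δ^4 ≥ 16/27.
δ ≥ (16/27)^(1/4) ≈ 0.877.

0.877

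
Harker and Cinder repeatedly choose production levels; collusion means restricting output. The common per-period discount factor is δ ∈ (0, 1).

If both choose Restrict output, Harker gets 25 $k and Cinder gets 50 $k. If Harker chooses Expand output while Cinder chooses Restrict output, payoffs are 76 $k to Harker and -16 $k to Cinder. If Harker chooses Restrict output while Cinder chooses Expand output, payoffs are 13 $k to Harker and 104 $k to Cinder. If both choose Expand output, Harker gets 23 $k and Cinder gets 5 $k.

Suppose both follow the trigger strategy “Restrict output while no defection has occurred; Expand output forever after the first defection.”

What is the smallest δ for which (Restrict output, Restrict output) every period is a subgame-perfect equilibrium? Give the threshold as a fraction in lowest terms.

51/53

For Harker: deviation gain 76−25 = 51, per-period punishment loss 25−23 = 2. IC gives δ ≥ 51/53.
For Cinder: gain 54, loss 45 per period, so δ ≥ 54/99 = 6/11.
The tighter constraint is Harker's, so cooperation needs δ ≥ 51/53.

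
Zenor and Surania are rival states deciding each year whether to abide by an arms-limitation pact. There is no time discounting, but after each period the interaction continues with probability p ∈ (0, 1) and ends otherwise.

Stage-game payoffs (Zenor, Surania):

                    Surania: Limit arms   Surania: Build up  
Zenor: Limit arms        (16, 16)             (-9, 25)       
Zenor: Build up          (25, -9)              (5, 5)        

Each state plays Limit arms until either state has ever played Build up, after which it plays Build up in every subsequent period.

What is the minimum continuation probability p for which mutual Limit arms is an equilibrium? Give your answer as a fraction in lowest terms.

9/20

With no time discounting, the continuation probability p plays the role of the discount factor.
Grim-trigger IC: 16/(1−p) ≥ 25 + 5p/(1−p) ⇒ p ≥ (25−16)/(25−5) = 9/20.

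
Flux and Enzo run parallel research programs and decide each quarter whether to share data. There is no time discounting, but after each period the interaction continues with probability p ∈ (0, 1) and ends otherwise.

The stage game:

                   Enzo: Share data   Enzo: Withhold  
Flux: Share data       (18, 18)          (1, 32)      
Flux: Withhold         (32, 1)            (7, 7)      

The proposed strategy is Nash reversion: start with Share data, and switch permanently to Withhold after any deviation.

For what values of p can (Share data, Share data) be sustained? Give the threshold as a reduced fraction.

Expected cooperation value is 18 + p·18 + p²·18 + … = 18/(1−p); deviation gives 32 + p·7/(1−p).
18 ≥ 32(1−p) + 7p ⇒ 25p ≥ 14 ⇒ p ≥ 14/25.

14/25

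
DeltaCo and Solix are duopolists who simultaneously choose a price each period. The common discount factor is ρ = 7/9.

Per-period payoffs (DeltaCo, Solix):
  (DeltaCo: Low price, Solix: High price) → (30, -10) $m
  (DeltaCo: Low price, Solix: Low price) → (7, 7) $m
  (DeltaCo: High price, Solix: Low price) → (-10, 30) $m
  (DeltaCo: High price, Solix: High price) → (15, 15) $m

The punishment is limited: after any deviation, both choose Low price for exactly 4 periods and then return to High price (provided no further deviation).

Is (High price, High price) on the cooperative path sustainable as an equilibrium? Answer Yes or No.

Yes

IC: ρ+…+ρ^4 ≥ (30−15)/(15−7) = 15/8.
At ρ = 7/9: partial sum = 2.2192 ≥ 1.8750. Cooperation sustainable.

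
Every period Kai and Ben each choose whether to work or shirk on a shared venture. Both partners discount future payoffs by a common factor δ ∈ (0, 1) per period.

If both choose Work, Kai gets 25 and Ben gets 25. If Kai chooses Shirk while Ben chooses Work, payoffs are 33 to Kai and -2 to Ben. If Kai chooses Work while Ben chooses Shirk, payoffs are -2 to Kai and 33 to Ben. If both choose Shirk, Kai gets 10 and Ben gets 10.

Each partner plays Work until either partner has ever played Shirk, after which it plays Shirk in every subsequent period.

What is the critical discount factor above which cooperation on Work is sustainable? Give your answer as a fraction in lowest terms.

Under grim trigger the critical discount factor is (T−C)/(T−P) with T = 33, C = 25, P = 10.
δ* = (33−25)/(33−10) = 8/23.

8/23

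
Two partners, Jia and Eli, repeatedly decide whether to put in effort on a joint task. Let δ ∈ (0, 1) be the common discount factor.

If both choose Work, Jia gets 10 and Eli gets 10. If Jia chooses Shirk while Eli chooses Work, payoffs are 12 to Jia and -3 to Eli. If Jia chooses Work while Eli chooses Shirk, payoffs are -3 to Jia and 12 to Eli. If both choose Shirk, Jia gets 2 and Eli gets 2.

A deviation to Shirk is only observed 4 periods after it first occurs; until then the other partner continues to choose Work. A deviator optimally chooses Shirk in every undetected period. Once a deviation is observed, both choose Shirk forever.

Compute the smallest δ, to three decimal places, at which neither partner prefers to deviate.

0.669

A deviator earns 12 for 4 periods, then 2 forever; cooperating earns 10 forever. Multiplying the IC by (1−δ):
10 ≥ 12(1−δ^4) + 2δ^4, so 10·δ^4 ≥ 2 and δ^4 ≥ 1/5.
δ ≥ (1/5)^(1/4) ≈ 0.669.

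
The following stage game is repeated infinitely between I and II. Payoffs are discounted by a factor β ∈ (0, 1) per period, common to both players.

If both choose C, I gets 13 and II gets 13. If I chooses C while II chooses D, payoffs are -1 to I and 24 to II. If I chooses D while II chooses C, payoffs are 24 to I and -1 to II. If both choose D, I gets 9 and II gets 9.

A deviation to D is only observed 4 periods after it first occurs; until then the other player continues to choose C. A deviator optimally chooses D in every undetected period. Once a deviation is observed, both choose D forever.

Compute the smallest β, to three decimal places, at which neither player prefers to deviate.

The best deviation is to choose D for all 4 undetected periods, earning 24 each, then 9 forever once detected.
Deviation value: 24(1−β^4)/(1−β) + 9β^4/(1−β); cooperation value: 13/(1−β).
IC: 13 ≥ 24(1−β^4) + 9β^4 = 24 − 15β^4.
So β^4 ≥ 11/15, giving β ≥ (11/15)^(1/4) ≈ 0.925.

0.925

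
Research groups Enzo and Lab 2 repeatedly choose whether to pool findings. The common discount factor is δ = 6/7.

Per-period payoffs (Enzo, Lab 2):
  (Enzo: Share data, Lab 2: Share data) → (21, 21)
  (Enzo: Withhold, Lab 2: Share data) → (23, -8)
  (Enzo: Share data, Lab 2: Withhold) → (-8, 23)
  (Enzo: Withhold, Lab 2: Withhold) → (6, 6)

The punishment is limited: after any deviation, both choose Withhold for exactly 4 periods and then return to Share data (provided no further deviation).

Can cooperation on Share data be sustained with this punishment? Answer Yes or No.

Comparing payoff streams over the 5 periods until play realigns: cooperate → 21(1+δ+…+δ^4); deviate → 23 + 6(δ+…+δ^4).
Cooperation is sustained iff (21−6)(δ+…+δ^4) ≥ 23−21.
δ+…+δ^4 = 6/7·(1−(6/7)^4)/(1−6/7) = 2.7613, and (23−21)/(21−6) = 0.1333.
2.7613 ≥ 0.1333, so cooperation is sustainable.

Yes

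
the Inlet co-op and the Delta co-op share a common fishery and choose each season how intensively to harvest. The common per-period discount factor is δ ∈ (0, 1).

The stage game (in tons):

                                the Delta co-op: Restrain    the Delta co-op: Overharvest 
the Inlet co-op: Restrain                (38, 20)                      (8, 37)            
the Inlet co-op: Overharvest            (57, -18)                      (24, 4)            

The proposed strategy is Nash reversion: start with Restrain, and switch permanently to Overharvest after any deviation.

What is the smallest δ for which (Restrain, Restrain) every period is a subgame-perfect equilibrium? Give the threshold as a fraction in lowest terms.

the Inlet co-op's threshold: (57−38)/(57−24) = 19/33.
the Delta co-op's threshold: (37−20)/(37−4) = 17/33.
19/33 > 17/33, so the Inlet co-op binds and δ* = 19/33.

19/33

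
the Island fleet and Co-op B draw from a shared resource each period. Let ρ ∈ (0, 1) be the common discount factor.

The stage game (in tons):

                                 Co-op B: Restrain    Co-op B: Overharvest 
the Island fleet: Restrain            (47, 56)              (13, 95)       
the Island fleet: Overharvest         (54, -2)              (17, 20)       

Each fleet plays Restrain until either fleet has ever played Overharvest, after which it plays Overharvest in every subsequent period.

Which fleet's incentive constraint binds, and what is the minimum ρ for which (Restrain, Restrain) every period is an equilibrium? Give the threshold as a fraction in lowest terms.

Co-op B; ρ ≥ 13/25

the Island fleet: cooperation gives 47 each period; deviation gives 54 once then 17 forever.
  47/(1−ρ) ≥ 54 + 17ρ/(1−ρ) ⇒ ρ ≥ 7/37.
Co-op B: cooperation gives 56 each period; deviation gives 95 once then 20 forever.
  ρ ≥ 39/75 = 13/25.
Both must hold, so the binding constraint is Co-op B's: ρ ≥ 13/25.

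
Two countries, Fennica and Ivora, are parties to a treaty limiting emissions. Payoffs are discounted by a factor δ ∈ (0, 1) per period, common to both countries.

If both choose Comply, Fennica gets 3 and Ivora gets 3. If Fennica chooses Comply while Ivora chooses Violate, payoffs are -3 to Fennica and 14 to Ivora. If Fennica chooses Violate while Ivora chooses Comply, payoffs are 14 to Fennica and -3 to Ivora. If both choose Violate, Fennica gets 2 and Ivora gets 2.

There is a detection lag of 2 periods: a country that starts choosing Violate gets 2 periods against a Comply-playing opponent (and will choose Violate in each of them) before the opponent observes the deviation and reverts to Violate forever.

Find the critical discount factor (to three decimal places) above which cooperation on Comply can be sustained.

Deviating for the 2 undetected periods gains 14−3 = 11 per period over cooperation, then loses 3−2 = 1 per period forever once punishment starts.
Gain: 11(1 + δ + … + δ^1); loss: 1·δ^2/(1−δ).
No profitable deviation ⇔ 11(1−δ^2) ≤ 1·δ^2, i.e. δ^2 ≥ 11/(11+1) = 11/12.
Hence δ ≥ (11/12)^(1/2) ≈ 0.957.

0.957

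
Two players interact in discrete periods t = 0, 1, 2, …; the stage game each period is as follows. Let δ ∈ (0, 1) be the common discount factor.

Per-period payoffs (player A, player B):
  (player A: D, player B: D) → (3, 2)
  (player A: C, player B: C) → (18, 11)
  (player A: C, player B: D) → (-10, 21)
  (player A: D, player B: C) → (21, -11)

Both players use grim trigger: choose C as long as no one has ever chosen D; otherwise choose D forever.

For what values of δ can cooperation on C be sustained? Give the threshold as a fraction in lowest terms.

10/19

For player A: deviation gain 21−18 = 3, per-period punishment loss 18−3 = 15. IC gives δ ≥ 3/18 = 1/6.
For player B: gain 10, loss 9 per period, so δ ≥ 10/19.
The tighter constraint is player B's, so cooperation needs δ ≥ 10/19.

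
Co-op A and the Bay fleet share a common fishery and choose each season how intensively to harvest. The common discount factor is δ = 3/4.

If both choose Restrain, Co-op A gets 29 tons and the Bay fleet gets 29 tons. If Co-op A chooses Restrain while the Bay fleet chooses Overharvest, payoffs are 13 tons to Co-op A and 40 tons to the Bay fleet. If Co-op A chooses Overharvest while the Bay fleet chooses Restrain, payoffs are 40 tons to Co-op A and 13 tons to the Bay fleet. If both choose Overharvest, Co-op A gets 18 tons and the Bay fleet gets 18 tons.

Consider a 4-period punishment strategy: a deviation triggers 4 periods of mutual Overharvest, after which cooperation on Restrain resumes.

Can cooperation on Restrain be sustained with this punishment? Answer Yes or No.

Yes

Comparing payoff streams over the 5 periods until play realigns: cooperate → 29(1+δ+…+δ^4); deviate → 40 + 18(δ+…+δ^4).
Cooperation is sustained iff (29−18)(δ+…+δ^4) ≥ 40−29.
δ+…+δ^4 = 3/4·(1−(3/4)^4)/(1−3/4) = 2.0508, and (40−29)/(29−18) = 1.0000.
2.0508 ≥ 1.0000, so cooperation is sustainable.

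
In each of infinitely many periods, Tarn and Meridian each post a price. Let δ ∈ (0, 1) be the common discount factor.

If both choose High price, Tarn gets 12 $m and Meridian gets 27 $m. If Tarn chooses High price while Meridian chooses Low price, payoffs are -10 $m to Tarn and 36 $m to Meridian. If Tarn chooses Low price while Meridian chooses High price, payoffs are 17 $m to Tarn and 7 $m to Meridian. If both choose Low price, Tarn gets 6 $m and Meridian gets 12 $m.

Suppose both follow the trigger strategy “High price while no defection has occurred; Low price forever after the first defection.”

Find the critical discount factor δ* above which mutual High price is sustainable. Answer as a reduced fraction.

5/11

Tarn: cooperation gives 12 each period; deviation gives 17 once then 6 forever.
  12/(1−δ) ≥ 17 + 6δ/(1−δ) ⇒ δ ≥ 5/11.
Meridian: cooperation gives 27 each period; deviation gives 36 once then 12 forever.
  δ ≥ 9/24 = 3/8.
Both must hold, so the binding constraint is Tarn's: δ ≥ 5/11.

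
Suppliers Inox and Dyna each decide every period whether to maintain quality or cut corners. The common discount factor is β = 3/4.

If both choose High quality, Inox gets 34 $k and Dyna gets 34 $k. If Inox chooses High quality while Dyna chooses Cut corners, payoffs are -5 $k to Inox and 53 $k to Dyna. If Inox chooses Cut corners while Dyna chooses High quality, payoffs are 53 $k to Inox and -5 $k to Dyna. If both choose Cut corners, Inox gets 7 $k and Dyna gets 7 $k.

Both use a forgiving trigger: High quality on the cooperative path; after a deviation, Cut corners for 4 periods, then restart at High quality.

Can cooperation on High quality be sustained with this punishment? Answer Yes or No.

IC: β+…+β^4 ≥ (53−34)/(34−7) = 19/27.
At β = 3/4: partial sum = 2.0508 ≥ 0.7037. Cooperation sustainable.

Yes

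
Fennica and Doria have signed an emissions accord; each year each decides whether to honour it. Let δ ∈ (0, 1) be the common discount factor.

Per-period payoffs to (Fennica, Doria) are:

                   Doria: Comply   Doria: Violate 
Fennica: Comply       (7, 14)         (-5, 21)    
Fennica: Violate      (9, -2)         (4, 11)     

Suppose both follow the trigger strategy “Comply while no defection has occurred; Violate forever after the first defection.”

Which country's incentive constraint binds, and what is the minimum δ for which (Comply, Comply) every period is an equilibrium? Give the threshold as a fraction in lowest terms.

Doria; δ ≥ 7/10

For Fennica: deviation gain 9−7 = 2, per-period punishment loss 7−4 = 3. IC gives δ ≥ 2/5.
For Doria: gain 7, loss 3 per period, so δ ≥ 7/10.
The tighter constraint is Doria's, so cooperation needs δ ≥ 7/10.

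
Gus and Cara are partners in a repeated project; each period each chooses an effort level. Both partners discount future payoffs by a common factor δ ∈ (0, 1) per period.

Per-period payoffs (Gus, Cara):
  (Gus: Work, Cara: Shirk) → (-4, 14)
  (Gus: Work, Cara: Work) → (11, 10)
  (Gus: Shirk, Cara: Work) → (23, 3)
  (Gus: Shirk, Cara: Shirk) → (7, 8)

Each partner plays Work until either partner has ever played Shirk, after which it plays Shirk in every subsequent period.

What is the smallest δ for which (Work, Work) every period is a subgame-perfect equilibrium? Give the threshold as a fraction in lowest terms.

3/4

For Gus: deviation gain 23−11 = 12, per-period punishment loss 11−7 = 4. IC gives δ ≥ 12/16 = 3/4.
For Cara: gain 4, loss 2 per period, so δ ≥ 4/6 = 2/3.
The tighter constraint is Gus's, so cooperation needs δ ≥ 3/4.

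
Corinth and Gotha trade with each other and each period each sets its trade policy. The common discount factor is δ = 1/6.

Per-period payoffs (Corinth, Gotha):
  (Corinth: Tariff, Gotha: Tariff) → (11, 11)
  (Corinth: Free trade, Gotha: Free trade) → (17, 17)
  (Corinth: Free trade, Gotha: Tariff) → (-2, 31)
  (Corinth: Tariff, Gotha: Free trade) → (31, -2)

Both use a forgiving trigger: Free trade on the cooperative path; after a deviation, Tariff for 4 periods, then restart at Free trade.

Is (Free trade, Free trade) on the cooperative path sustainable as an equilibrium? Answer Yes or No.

A one-shot deviation gives 31 now, then 11 for 4 periods, then back to 17.
Gain from deviating: (31−17) today; loss: (17−11) in each of the next 4 periods.
No-deviation condition: (17−11)(δ+…+δ^4) ≥ 31−17, i.e. δ+…+δ^4 ≥ 7/3.
At δ = 1/6: δ+…+δ^4 = 0.1998 < 2.3333.
So cooperation is not sustainable.

No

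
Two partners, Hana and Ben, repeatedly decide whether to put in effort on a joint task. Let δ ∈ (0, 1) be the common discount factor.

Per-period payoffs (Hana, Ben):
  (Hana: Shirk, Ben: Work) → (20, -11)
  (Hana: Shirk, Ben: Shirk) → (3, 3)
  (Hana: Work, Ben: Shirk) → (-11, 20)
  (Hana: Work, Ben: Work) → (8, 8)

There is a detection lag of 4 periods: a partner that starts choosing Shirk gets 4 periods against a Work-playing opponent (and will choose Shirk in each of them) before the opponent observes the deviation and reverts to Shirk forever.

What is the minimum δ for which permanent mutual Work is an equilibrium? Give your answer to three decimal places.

Deviating for the 4 undetected periods gains 20−8 = 12 per period over cooperation, then loses 8−3 = 5 per period forever once punishment starts.
Gain: 12(1 + δ + … + δ^3); loss: 5·δ^4/(1−δ).
No profitable deviation ⇔ 12(1−δ^4) ≤ 5·δ^4, i.e. δ^4 ≥ 12/(12+5) = 12/17.
Hence δ ≥ (12/17)^(1/4) ≈ 0.917.

0.917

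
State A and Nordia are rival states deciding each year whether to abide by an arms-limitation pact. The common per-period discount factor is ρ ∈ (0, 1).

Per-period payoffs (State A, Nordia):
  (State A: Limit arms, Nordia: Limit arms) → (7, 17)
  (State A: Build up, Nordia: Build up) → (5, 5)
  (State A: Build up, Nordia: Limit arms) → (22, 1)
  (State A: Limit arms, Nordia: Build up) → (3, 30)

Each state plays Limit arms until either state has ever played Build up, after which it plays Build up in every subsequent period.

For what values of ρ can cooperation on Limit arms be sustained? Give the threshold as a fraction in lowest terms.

For State A: deviation gain 22−7 = 15, per-period punishment loss 7−5 = 2. IC gives ρ ≥ 15/17.
For Nordia: gain 13, loss 12 per period, so ρ ≥ 13/25.
The tighter constraint is State A's, so cooperation needs ρ ≥ 15/17.

15/17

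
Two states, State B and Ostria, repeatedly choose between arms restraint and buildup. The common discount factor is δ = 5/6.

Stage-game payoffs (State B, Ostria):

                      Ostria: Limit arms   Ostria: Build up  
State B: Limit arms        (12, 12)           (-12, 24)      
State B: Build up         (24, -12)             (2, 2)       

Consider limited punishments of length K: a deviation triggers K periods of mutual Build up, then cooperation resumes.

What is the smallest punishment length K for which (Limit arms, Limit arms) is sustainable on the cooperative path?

2

No profitable deviation requires (12−2)(δ+…+δ^K) ≥ 24−12, i.e. δ+…+δ^K ≥ 6/5 ≈ 1.2000.
With δ = 5/6, the partial sums are K=1: 0.8333, K=2: 1.5278.
K = 2 is the first length at which the sum reaches 1.2000.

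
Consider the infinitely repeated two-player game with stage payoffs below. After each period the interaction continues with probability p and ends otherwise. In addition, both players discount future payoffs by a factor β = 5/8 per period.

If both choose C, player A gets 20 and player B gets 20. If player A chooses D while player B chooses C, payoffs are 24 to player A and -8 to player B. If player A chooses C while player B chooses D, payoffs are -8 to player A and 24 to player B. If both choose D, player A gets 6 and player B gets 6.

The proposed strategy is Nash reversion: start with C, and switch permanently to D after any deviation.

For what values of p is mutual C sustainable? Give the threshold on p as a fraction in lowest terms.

With continuation probability p and discount β, the effective per-period discount factor is βp.
Grim-trigger IC: βp ≥ (24−20)/(24−6) = 2/9.
So p ≥ (2/9)/(5/8) = 16/45.

16/45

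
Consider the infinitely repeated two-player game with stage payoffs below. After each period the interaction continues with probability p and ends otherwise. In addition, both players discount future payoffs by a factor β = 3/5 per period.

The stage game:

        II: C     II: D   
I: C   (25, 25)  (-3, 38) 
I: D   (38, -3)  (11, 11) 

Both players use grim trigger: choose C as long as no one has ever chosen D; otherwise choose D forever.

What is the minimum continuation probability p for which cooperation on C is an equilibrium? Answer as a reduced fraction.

65/81

With continuation probability p and discount β, the effective per-period discount factor is βp.
Grim-trigger IC: βp ≥ (38−25)/(38−11) = 13/27.
So p ≥ (13/27)/(3/5) = 65/81.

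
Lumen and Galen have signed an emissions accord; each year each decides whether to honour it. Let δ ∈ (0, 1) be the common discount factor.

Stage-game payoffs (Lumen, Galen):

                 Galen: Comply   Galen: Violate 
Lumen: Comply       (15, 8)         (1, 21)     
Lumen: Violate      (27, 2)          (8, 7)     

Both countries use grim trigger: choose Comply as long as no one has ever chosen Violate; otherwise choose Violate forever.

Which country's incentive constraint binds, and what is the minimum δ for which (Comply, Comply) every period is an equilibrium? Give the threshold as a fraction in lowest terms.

Galen; δ ≥ 13/14

Lumen: cooperation gives 15 each period; deviation gives 27 once then 8 forever.
  15/(1−δ) ≥ 27 + 8δ/(1−δ) ⇒ δ ≥ 12/19.
Galen: cooperation gives 8 each period; deviation gives 21 once then 7 forever.
  δ ≥ 13/14.
Both must hold, so the binding constraint is Galen's: δ ≥ 13/14.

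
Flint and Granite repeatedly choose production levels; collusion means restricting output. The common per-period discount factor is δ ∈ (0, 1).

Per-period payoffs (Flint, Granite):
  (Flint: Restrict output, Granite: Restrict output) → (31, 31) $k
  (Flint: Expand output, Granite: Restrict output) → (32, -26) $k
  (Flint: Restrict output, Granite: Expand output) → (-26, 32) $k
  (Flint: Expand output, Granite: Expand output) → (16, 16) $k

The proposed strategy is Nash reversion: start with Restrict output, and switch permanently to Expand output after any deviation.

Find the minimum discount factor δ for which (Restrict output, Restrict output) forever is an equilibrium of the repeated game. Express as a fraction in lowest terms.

One-period gain from deviating is 32 − 31 = 1. The loss is 31 − 16 = 15 in every subsequent period, with present value 15·δ/(1−δ).
Deviation is unprofitable when 15·δ/(1−δ) ≥ 1, i.e. δ/(1−δ) ≥ 1/15.
Equivalently δ ≥ 1/(1+15) = 1/16.

1/16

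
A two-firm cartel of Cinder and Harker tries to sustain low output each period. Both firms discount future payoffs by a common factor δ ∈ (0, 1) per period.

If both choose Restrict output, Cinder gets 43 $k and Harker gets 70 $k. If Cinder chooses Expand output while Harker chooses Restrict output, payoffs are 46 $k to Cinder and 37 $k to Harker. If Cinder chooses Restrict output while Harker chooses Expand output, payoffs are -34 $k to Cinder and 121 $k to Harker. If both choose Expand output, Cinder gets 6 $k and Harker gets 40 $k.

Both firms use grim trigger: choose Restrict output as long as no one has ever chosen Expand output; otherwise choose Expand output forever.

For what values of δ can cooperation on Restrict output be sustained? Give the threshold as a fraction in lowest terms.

17/27

Cinder: cooperation gives 43 each period; deviation gives 46 once then 6 forever.
  43/(1−δ) ≥ 46 + 6δ/(1−δ) ⇒ δ ≥ 3/40.
Harker: cooperation gives 70 each period; deviation gives 121 once then 40 forever.
  δ ≥ 51/81 = 17/27.
Both must hold, so the binding constraint is Harker's: δ ≥ 17/27.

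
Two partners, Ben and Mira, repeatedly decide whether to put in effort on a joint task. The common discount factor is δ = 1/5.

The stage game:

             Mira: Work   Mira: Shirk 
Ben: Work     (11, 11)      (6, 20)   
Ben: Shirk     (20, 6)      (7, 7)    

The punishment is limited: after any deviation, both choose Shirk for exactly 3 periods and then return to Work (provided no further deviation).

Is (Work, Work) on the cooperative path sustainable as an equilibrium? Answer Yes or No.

Comparing payoff streams over the 4 periods until play realigns: cooperate → 11(1+δ+…+δ^3); deviate → 20 + 7(δ+…+δ^3).
Cooperation is sustained iff (11−7)(δ+…+δ^3) ≥ 20−11.
δ+…+δ^3 = 1/5·(1−(1/5)^3)/(1−1/5) = 0.2480, and (20−11)/(11−7) = 2.2500.
0.2480 < 2.2500, so cooperation is not sustainable.

No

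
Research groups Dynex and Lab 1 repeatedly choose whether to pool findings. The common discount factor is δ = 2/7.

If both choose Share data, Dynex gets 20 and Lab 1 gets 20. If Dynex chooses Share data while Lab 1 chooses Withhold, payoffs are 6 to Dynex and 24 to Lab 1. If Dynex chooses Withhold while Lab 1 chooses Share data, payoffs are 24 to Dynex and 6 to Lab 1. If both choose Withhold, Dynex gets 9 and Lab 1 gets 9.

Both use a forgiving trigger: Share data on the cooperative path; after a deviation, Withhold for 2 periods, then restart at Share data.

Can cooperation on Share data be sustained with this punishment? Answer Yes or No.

Yes

A one-shot deviation gives 24 now, then 9 for 2 periods, then back to 20.
Gain from deviating: (24−20) today; loss: (20−9) in each of the next 2 periods.
No-deviation condition: (20−9)(δ+…+δ^2) ≥ 24−20, i.e. δ+…+δ^2 ≥ 4/11.
At δ = 2/7: δ+…+δ^2 = 0.3673 ≥ 0.3636.
So cooperation is sustainable.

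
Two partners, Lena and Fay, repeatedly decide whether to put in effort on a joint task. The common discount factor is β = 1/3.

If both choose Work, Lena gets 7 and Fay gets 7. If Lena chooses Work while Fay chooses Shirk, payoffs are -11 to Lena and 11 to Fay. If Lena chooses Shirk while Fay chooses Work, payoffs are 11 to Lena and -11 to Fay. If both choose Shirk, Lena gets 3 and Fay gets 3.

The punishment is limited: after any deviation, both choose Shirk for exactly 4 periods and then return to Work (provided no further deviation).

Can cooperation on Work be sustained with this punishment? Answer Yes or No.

Comparing payoff streams over the 5 periods until play realigns: cooperate → 7(1+β+…+β^4); deviate → 11 + 3(β+…+β^4).
Cooperation is sustained iff (7−3)(β+…+β^4) ≥ 11−7.
β+…+β^4 = 1/3·(1−(1/3)^4)/(1−1/3) = 0.4938, and (11−7)/(7−3) = 1.0000.
0.4938 < 1.0000, so cooperation is not sustainable.

No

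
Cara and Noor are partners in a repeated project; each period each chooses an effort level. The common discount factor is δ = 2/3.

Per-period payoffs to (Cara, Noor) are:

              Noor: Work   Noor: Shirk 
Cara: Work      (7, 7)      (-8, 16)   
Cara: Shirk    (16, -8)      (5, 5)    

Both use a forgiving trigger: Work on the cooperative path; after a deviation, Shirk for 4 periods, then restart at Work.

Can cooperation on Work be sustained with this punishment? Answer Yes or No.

IC: δ+…+δ^4 ≥ (16−7)/(7−5) = 9/2.
At δ = 2/3: partial sum = 1.6049 < 4.5000. Cooperation not sustainable.

No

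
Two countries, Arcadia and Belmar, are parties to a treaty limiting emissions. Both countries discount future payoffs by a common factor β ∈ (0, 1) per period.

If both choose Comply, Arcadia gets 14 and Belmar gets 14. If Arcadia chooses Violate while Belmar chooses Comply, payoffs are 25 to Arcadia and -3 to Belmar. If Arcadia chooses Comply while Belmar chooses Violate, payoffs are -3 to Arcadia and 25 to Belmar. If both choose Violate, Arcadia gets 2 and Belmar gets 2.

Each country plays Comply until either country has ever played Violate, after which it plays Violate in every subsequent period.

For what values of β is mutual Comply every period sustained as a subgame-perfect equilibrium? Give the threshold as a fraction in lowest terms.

One-period gain from deviating is 25 − 14 = 11. The loss is 14 − 2 = 12 in every subsequent period, with present value 12·β/(1−β).
Deviation is unprofitable when 12·β/(1−β) ≥ 11, i.e. β/(1−β) ≥ 11/12.
Equivalently β ≥ 11/(11+12) = 11/23.

11/23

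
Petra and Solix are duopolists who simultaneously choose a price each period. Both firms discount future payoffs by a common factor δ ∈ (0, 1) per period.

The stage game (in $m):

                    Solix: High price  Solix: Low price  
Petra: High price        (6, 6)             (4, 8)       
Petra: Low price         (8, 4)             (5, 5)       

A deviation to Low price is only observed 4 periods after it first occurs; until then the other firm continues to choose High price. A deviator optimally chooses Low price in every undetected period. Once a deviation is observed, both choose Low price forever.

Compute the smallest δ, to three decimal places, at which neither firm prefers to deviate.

The best deviation is to choose Low price for all 4 undetected periods, earning 8 each, then 5 forever once detected.
Deviation value: 8(1−δ^4)/(1−δ) + 5δ^4/(1−δ); cooperation value: 6/(1−δ).
IC: 6 ≥ 8(1−δ^4) + 5δ^4 = 8 − 3δ^4.
So δ^4 ≥ 2/3, giving δ ≥ (2/3)^(1/4) ≈ 0.904.

0.904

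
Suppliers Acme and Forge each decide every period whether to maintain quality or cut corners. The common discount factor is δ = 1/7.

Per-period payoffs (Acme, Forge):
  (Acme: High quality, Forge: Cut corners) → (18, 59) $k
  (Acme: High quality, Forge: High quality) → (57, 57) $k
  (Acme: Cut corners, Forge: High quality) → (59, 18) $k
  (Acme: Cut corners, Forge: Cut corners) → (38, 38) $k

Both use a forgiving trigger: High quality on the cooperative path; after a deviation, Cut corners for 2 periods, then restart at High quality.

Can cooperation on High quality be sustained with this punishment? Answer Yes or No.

Yes

Comparing payoff streams over the 3 periods until play realigns: cooperate → 57(1+δ+…+δ^2); deviate → 59 + 38(δ+…+δ^2).
Cooperation is sustained iff (57−38)(δ+…+δ^2) ≥ 59−57.
δ+…+δ^2 = 1/7·(1−(1/7)^2)/(1−1/7) = 0.1633, and (59−57)/(57−38) = 0.1053.
0.1633 ≥ 0.1053, so cooperation is sustainable.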